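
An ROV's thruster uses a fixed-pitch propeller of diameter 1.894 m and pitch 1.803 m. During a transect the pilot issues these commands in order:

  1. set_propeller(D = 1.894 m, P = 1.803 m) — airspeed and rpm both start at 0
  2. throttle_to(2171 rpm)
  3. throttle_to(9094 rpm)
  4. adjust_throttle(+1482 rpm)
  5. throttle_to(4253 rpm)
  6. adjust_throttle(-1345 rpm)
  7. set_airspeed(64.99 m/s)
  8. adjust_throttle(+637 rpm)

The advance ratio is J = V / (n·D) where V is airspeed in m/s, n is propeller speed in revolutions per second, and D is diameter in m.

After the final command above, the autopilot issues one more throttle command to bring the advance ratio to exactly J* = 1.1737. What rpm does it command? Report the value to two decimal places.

set_propeller: D = 1.894 m, P = 1.803 m (p = P/D = 0.951954); state ← (V=0, rpm=0)
throttle_to(2171): rpm ← 2171
throttle_to(9094): rpm ← 9094
adjust_throttle(+1482): rpm ← 9094 +1482 = 10576
throttle_to(4253): rpm ← 4253
adjust_throttle(-1345): rpm ← 4253 -1345 = 2908
set_airspeed(64.99): V ← 64.99 m/s
adjust_throttle(+637): rpm ← 2908 +637 = 3545
final state: V = 64.99 m/s, rpm = 3545 → n = rpm/60 = 59.083333 rev/s
target J* = 1.1737; solve J* = V/(n·D) for n: n = V/(J*·D) = 64.99/(1.1737 × 1.894) = 29.235428 rev/s
rpm = 60·n = 1754.125686

rpm = 1754.13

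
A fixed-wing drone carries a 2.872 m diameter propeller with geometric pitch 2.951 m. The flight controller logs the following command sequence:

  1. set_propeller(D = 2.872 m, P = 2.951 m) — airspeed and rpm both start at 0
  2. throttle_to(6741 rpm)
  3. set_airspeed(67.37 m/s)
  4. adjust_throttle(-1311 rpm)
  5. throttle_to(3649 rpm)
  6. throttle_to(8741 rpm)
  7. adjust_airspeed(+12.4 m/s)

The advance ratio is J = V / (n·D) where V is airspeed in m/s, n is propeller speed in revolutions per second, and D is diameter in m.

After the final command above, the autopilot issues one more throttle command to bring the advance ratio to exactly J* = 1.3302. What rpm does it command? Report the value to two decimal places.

rpm = 1252.82

set_propeller: D = 2.872 m, P = 2.951 m (p = P/D = 1.027507); state ← (V=0, rpm=0)
throttle_to(6741): rpm ← 6741
set_airspeed(67.37): V ← 67.37 m/s
adjust_throttle(-1311): rpm ← 6741 -1311 = 5430
throttle_to(3649): rpm ← 3649
throttle_to(8741): rpm ← 8741
adjust_airspeed(+12.4): V ← 67.37 +12.4 = 79.77 m/s
final state: V = 79.77 m/s, rpm = 8741 → n = rpm/60 = 145.683333 rev/s
target J* = 1.3302; solve J* = V/(n·D) for n: n = V/(J*·D) = 79.77/(1.3302 × 2.872) = 20.880371 rev/s
rpm = 60·n = 1252.822266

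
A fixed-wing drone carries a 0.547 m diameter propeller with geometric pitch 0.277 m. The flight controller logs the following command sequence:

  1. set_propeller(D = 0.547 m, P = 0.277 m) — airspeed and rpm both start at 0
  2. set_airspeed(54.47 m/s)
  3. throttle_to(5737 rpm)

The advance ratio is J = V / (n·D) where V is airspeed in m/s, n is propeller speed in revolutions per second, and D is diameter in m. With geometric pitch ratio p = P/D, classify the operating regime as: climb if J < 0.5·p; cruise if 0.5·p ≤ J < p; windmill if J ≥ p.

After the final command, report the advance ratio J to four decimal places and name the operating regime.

set_propeller: D = 0.547 m, P = 0.277 m (p = P/D = 0.506399); state ← (V=0, rpm=0)
set_airspeed(54.47): V ← 54.47 m/s
throttle_to(5737): rpm ← 5737
final state: V = 54.47 m/s, rpm = 5737 → n = rpm/60 = 95.616667 rev/s
J = V / (n·D) = 54.47 / (95.616667 × 0.547) = 1.041445
regime bands: climb J<0.2532 | cruise [0.2532, 0.5064) | windmill J≥0.5064
J = 1.0414 → windmill

J = 1.0414, regime = windmill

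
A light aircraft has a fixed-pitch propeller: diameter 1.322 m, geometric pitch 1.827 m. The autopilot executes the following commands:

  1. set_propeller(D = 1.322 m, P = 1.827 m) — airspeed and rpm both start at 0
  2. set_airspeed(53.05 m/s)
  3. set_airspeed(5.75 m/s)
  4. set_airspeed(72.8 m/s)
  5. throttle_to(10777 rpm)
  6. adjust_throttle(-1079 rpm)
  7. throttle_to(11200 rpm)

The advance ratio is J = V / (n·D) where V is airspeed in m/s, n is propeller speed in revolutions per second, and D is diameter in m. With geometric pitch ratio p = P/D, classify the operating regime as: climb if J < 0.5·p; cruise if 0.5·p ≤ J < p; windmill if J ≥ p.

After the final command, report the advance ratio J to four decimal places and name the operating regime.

set_propeller: D = 1.322 m, P = 1.827 m (p = P/D = 1.381997); state ← (V=0, rpm=0)
set_airspeed(53.05): V ← 53.05 m/s
set_airspeed(5.75): V ← 5.75 m/s
set_airspeed(72.8): V ← 72.8 m/s
throttle_to(10777): rpm ← 10777
adjust_throttle(-1079): rpm ← 10777 -1079 = 9698
throttle_to(11200): rpm ← 11200
final state: V = 72.8 m/s, rpm = 11200 → n = rpm/60 = 186.666667 rev/s
J = V / (n·D) = 72.8 / (186.666667 × 1.322) = 0.295008
regime bands: climb J<0.6910 | cruise [0.6910, 1.3820) | windmill J≥1.3820
J = 0.2950 → climb

J = 0.2950, regime = climb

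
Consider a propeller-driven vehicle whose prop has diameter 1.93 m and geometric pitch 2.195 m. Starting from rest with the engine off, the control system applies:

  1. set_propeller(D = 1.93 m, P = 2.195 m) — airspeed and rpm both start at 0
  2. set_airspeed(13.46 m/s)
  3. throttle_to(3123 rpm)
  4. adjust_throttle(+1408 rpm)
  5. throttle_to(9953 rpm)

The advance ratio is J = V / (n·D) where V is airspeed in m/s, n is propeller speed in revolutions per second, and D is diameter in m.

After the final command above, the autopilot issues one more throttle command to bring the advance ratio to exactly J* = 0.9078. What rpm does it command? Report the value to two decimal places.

rpm = 460.94

set_propeller: D = 1.93 m, P = 2.195 m (p = P/D = 1.137306); state ← (V=0, rpm=0)
set_airspeed(13.46): V ← 13.46 m/s
throttle_to(3123): rpm ← 3123
adjust_throttle(+1408): rpm ← 3123 +1408 = 4531
throttle_to(9953): rpm ← 9953
final state: V = 13.46 m/s, rpm = 9953 → n = rpm/60 = 165.883333 rev/s
target J* = 0.9078; solve J* = V/(n·D) for n: n = V/(J*·D) = 13.46/(0.9078 × 1.93) = 7.682412 rev/s
rpm = 60·n = 460.944697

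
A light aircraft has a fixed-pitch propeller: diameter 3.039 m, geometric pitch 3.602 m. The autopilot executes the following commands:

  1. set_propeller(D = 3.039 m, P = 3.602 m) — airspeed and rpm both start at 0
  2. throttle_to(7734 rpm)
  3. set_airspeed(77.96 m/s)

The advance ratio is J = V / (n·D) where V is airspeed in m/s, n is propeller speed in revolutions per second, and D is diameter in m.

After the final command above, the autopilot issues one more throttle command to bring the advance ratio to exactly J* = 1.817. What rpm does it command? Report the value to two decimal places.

set_propeller: D = 3.039 m, P = 3.602 m (p = P/D = 1.185258); state ← (V=0, rpm=0)
throttle_to(7734): rpm ← 7734
set_airspeed(77.96): V ← 77.96 m/s
final state: V = 77.96 m/s, rpm = 7734 → n = rpm/60 = 128.900000 rev/s
target J* = 1.817; solve J* = V/(n·D) for n: n = V/(J*·D) = 77.96/(1.817 × 3.039) = 14.118423 rev/s
rpm = 60·n = 847.105406

rpm = 847.11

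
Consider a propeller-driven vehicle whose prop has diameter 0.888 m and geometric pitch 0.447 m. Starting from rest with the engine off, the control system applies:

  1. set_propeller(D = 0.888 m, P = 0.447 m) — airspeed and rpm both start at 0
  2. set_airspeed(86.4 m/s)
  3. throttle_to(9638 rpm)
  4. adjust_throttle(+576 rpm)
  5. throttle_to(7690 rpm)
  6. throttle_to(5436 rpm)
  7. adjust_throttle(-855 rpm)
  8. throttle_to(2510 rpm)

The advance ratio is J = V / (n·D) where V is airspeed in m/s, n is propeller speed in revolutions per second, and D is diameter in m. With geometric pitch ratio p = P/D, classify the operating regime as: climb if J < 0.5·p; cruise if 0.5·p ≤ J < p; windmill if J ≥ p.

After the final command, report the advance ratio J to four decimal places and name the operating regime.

J = 2.3258, regime = windmill

set_propeller: D = 0.888 m, P = 0.447 m (p = P/D = 0.503378); state ← (V=0, rpm=0)
set_airspeed(86.4): V ← 86.4 m/s
throttle_to(9638): rpm ← 9638
adjust_throttle(+576): rpm ← 9638 +576 = 10214
throttle_to(7690): rpm ← 7690
throttle_to(5436): rpm ← 5436
adjust_throttle(-855): rpm ← 5436 -855 = 4581
throttle_to(2510): rpm ← 2510
final state: V = 86.4 m/s, rpm = 2510 → n = rpm/60 = 41.833333 rev/s
J = V / (n·D) = 86.4 / (41.833333 × 0.888) = 2.325832
regime bands: climb J<0.2517 | cruise [0.2517, 0.5034) | windmill J≥0.5034
J = 2.3258 → windmill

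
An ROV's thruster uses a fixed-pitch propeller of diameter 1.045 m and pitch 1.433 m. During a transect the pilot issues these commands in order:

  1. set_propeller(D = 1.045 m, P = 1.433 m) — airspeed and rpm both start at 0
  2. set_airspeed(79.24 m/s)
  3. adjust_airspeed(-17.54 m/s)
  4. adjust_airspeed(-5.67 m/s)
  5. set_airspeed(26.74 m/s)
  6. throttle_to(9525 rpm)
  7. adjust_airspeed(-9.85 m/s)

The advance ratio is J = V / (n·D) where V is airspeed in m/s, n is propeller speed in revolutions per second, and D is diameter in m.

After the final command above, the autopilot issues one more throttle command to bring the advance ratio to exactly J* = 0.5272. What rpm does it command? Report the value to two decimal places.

rpm = 1839.46

set_propeller: D = 1.045 m, P = 1.433 m (p = P/D = 1.371292); state ← (V=0, rpm=0)
set_airspeed(79.24): V ← 79.24 m/s
adjust_airspeed(-17.54): V ← 79.24 -17.54 = 61.7 m/s
adjust_airspeed(-5.67): V ← 61.7 -5.67 = 56.03 m/s
set_airspeed(26.74): V ← 26.74 m/s
throttle_to(9525): rpm ← 9525
adjust_airspeed(-9.85): V ← 26.74 -9.85 = 16.89 m/s
final state: V = 16.89 m/s, rpm = 9525 → n = rpm/60 = 158.750000 rev/s
target J* = 0.5272; solve J* = V/(n·D) for n: n = V/(J*·D) = 16.89/(0.5272 × 1.045) = 30.657586 rev/s
rpm = 60·n = 1839.455170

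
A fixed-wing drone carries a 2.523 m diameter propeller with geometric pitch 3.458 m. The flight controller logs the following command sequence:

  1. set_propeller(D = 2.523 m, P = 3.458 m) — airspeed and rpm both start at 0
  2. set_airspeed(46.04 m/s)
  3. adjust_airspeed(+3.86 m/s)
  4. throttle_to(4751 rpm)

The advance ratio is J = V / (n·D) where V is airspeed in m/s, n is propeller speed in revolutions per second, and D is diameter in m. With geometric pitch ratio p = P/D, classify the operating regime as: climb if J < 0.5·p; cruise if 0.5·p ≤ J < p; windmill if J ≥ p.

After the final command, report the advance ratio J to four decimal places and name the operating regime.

set_propeller: D = 2.523 m, P = 3.458 m (p = P/D = 1.370591); state ← (V=0, rpm=0)
set_airspeed(46.04): V ← 46.04 m/s
adjust_airspeed(+3.86): V ← 46.04 +3.86 = 49.9 m/s
throttle_to(4751): rpm ← 4751
final state: V = 49.9 m/s, rpm = 4751 → n = rpm/60 = 79.183333 rev/s
J = V / (n·D) = 49.9 / (79.183333 × 2.523) = 0.249775
regime bands: climb J<0.6853 | cruise [0.6853, 1.3706) | windmill J≥1.3706
J = 0.2498 → climb

J = 0.2498, regime = climb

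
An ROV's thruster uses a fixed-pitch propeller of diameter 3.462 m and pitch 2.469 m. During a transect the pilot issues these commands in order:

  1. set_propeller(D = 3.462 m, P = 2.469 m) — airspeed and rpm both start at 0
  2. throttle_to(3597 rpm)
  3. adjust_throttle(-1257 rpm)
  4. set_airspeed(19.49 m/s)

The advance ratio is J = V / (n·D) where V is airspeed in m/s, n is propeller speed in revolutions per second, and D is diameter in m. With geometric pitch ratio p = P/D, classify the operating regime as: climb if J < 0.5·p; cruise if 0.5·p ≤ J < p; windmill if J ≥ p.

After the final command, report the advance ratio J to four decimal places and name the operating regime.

set_propeller: D = 3.462 m, P = 2.469 m (p = P/D = 0.713172); state ← (V=0, rpm=0)
throttle_to(3597): rpm ← 3597
adjust_throttle(-1257): rpm ← 3597 -1257 = 2340
set_airspeed(19.49): V ← 19.49 m/s
final state: V = 19.49 m/s, rpm = 2340 → n = rpm/60 = 39.000000 rev/s
J = V / (n·D) = 19.49 / (39.000000 × 3.462) = 0.144351
regime bands: climb J<0.3566 | cruise [0.3566, 0.7132) | windmill J≥0.7132
J = 0.1444 → climb

J = 0.1444, regime = climb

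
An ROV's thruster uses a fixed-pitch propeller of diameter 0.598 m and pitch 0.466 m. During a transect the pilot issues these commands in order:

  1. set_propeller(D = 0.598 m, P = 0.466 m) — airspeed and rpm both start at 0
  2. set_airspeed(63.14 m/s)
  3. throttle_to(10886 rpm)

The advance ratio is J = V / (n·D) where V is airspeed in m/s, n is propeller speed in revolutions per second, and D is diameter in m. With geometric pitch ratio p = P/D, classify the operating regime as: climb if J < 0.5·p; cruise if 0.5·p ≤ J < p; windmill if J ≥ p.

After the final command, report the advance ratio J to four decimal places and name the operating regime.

set_propeller: D = 0.598 m, P = 0.466 m (p = P/D = 0.779264); state ← (V=0, rpm=0)
set_airspeed(63.14): V ← 63.14 m/s
throttle_to(10886): rpm ← 10886
final state: V = 63.14 m/s, rpm = 10886 → n = rpm/60 = 181.433333 rev/s
J = V / (n·D) = 63.14 / (181.433333 × 0.598) = 0.581951
regime bands: climb J<0.3896 | cruise [0.3896, 0.7793) | windmill J≥0.7793
J = 0.5820 → cruise

J = 0.5820, regime = cruise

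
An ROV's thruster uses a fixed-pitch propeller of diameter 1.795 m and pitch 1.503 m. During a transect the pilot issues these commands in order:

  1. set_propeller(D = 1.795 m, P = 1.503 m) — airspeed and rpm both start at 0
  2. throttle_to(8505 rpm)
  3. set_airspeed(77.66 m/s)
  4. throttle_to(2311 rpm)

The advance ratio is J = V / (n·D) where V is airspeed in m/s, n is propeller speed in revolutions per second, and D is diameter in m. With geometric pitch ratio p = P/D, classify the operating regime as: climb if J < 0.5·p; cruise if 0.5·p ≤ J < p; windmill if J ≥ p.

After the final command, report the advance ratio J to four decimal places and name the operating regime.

set_propeller: D = 1.795 m, P = 1.503 m (p = P/D = 0.837326); state ← (V=0, rpm=0)
throttle_to(8505): rpm ← 8505
set_airspeed(77.66): V ← 77.66 m/s
throttle_to(2311): rpm ← 2311
final state: V = 77.66 m/s, rpm = 2311 → n = rpm/60 = 38.516667 rev/s
J = V / (n·D) = 77.66 / (38.516667 × 1.795) = 1.123270
regime bands: climb J<0.4187 | cruise [0.4187, 0.8373) | windmill J≥0.8373
J = 1.1233 → windmill

J = 1.1233, regime = windmill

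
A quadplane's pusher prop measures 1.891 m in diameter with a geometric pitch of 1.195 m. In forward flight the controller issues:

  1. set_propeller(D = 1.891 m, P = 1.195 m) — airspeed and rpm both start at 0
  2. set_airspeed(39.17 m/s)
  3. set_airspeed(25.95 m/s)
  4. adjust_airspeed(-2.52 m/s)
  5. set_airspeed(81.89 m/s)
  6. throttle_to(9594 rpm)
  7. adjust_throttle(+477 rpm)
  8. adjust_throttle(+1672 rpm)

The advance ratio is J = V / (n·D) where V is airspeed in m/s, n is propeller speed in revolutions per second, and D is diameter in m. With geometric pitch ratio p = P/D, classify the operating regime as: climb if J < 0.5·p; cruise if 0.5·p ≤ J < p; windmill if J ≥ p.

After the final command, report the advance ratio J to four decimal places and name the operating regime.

set_propeller: D = 1.891 m, P = 1.195 m (p = P/D = 0.631941); state ← (V=0, rpm=0)
set_airspeed(39.17): V ← 39.17 m/s
set_airspeed(25.95): V ← 25.95 m/s
adjust_airspeed(-2.52): V ← 25.95 -2.52 = 23.43 m/s
set_airspeed(81.89): V ← 81.89 m/s
throttle_to(9594): rpm ← 9594
adjust_throttle(+477): rpm ← 9594 +477 = 10071
adjust_throttle(+1672): rpm ← 10071 +1672 = 11743
final state: V = 81.89 m/s, rpm = 11743 → n = rpm/60 = 195.716667 rev/s
J = V / (n·D) = 81.89 / (195.716667 × 1.891) = 0.221264
regime bands: climb J<0.3160 | cruise [0.3160, 0.6319) | windmill J≥0.6319
J = 0.2213 → climb

J = 0.2213, regime = climb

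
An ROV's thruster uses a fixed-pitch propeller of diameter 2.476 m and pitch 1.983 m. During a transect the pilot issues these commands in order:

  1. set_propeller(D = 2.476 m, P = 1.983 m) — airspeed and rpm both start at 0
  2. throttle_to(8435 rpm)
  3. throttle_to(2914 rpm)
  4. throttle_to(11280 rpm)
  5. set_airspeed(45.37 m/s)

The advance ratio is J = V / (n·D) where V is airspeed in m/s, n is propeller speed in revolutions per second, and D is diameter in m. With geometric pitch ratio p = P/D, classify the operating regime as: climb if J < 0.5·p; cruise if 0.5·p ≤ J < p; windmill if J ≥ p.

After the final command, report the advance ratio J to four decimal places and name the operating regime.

set_propeller: D = 2.476 m, P = 1.983 m (p = P/D = 0.800889); state ← (V=0, rpm=0)
throttle_to(8435): rpm ← 8435
throttle_to(2914): rpm ← 2914
throttle_to(11280): rpm ← 11280
set_airspeed(45.37): V ← 45.37 m/s
final state: V = 45.37 m/s, rpm = 11280 → n = rpm/60 = 188.000000 rev/s
J = V / (n·D) = 45.37 / (188.000000 × 2.476) = 0.097468
regime bands: climb J<0.4004 | cruise [0.4004, 0.8009) | windmill J≥0.8009
J = 0.0975 → climb

J = 0.0975, regime = climb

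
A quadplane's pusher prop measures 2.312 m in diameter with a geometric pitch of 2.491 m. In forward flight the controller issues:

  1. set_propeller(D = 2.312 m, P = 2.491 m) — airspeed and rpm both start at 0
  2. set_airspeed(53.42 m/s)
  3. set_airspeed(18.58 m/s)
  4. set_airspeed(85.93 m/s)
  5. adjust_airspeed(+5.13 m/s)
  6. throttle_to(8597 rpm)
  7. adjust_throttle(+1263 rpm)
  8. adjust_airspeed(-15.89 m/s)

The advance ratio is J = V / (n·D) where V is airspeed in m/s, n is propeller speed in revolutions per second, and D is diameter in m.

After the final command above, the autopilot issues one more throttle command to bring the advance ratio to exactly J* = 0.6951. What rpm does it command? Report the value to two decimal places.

rpm = 2806.47

set_propeller: D = 2.312 m, P = 2.491 m (p = P/D = 1.077422); state ← (V=0, rpm=0)
set_airspeed(53.42): V ← 53.42 m/s
set_airspeed(18.58): V ← 18.58 m/s
set_airspeed(85.93): V ← 85.93 m/s
adjust_airspeed(+5.13): V ← 85.93 +5.13 = 91.06 m/s
throttle_to(8597): rpm ← 8597
adjust_throttle(+1263): rpm ← 8597 +1263 = 9860
adjust_airspeed(-15.89): V ← 91.06 -15.89 = 75.17 m/s
final state: V = 75.17 m/s, rpm = 9860 → n = rpm/60 = 164.333333 rev/s
target J* = 0.6951; solve J* = V/(n·D) for n: n = V/(J*·D) = 75.17/(0.6951 × 2.312) = 46.774530 rev/s
rpm = 60·n = 2806.471798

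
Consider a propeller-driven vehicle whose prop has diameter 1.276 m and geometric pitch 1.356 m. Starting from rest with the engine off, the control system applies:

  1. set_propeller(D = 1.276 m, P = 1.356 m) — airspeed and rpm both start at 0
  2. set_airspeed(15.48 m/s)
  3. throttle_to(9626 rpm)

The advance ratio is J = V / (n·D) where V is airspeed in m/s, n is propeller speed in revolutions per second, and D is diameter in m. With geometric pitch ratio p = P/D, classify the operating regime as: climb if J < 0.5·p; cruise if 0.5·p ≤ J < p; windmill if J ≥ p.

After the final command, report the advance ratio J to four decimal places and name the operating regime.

set_propeller: D = 1.276 m, P = 1.356 m (p = P/D = 1.062696); state ← (V=0, rpm=0)
set_airspeed(15.48): V ← 15.48 m/s
throttle_to(9626): rpm ← 9626
final state: V = 15.48 m/s, rpm = 9626 → n = rpm/60 = 160.433333 rev/s
J = V / (n·D) = 15.48 / (160.433333 × 1.276) = 0.075618
regime bands: climb J<0.5313 | cruise [0.5313, 1.0627) | windmill J≥1.0627
J = 0.0756 → climb

J = 0.0756, regime = climb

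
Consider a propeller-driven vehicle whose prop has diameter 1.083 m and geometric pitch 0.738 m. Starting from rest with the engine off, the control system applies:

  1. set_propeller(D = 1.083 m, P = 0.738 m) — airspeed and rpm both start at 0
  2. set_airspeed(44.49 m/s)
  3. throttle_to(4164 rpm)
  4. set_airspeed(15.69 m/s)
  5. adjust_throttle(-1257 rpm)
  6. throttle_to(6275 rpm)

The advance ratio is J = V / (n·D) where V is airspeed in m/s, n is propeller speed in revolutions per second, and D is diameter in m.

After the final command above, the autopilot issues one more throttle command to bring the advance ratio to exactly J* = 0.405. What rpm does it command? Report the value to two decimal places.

rpm = 2146.30

set_propeller: D = 1.083 m, P = 0.738 m (p = P/D = 0.681440); state ← (V=0, rpm=0)
set_airspeed(44.49): V ← 44.49 m/s
throttle_to(4164): rpm ← 4164
set_airspeed(15.69): V ← 15.69 m/s
adjust_throttle(-1257): rpm ← 4164 -1257 = 2907
throttle_to(6275): rpm ← 6275
final state: V = 15.69 m/s, rpm = 6275 → n = rpm/60 = 104.583333 rev/s
target J* = 0.405; solve J* = V/(n·D) for n: n = V/(J*·D) = 15.69/(0.405 × 1.083) = 35.771690 rev/s
rpm = 60·n = 2146.301426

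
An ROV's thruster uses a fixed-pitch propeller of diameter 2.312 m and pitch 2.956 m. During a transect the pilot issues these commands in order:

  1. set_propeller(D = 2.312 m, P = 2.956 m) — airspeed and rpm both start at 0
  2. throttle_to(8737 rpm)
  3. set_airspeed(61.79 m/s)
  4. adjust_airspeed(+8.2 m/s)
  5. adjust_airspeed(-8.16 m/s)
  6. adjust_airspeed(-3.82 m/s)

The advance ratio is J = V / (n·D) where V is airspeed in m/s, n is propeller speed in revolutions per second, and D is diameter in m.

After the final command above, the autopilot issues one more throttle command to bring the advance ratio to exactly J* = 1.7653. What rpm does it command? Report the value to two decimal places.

set_propeller: D = 2.312 m, P = 2.956 m (p = P/D = 1.278547); state ← (V=0, rpm=0)
throttle_to(8737): rpm ← 8737
set_airspeed(61.79): V ← 61.79 m/s
adjust_airspeed(+8.2): V ← 61.79 +8.2 = 69.99 m/s
adjust_airspeed(-8.16): V ← 69.99 -8.16 = 61.83 m/s
adjust_airspeed(-3.82): V ← 61.83 -3.82 = 58.01 m/s
final state: V = 58.01 m/s, rpm = 8737 → n = rpm/60 = 145.616667 rev/s
target J* = 1.7653; solve J* = V/(n·D) for n: n = V/(J*·D) = 58.01/(1.7653 × 2.312) = 14.213352 rev/s
rpm = 60·n = 852.801126

rpm = 852.80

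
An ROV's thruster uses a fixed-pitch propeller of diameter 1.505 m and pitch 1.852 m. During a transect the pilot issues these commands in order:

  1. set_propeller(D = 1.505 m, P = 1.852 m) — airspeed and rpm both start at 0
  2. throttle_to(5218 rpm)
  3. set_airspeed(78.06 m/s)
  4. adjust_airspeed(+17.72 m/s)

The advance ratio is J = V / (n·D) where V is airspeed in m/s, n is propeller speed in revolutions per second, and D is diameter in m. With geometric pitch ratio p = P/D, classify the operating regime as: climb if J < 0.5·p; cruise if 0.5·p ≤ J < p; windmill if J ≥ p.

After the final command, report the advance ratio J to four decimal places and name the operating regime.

J = 0.7318, regime = cruise

set_propeller: D = 1.505 m, P = 1.852 m (p = P/D = 1.230565); state ← (V=0, rpm=0)
throttle_to(5218): rpm ← 5218
set_airspeed(78.06): V ← 78.06 m/s
adjust_airspeed(+17.72): V ← 78.06 +17.72 = 95.78 m/s
final state: V = 95.78 m/s, rpm = 5218 → n = rpm/60 = 86.966667 rev/s
J = V / (n·D) = 95.78 / (86.966667 × 1.505) = 0.731788
regime bands: climb J<0.6153 | cruise [0.6153, 1.2306) | windmill J≥1.2306
J = 0.7318 → cruise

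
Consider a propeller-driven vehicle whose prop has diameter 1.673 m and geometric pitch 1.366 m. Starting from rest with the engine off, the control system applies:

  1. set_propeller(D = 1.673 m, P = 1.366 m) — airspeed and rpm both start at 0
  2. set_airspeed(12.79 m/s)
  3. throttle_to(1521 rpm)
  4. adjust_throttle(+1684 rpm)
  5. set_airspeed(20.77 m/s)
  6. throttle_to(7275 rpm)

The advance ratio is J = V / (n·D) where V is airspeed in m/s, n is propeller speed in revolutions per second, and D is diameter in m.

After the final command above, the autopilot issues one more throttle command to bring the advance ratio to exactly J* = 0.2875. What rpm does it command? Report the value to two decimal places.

rpm = 2590.92

set_propeller: D = 1.673 m, P = 1.366 m (p = P/D = 0.816497); state ← (V=0, rpm=0)
set_airspeed(12.79): V ← 12.79 m/s
throttle_to(1521): rpm ← 1521
adjust_throttle(+1684): rpm ← 1521 +1684 = 3205
set_airspeed(20.77): V ← 20.77 m/s
throttle_to(7275): rpm ← 7275
final state: V = 20.77 m/s, rpm = 7275 → n = rpm/60 = 121.250000 rev/s
target J* = 0.2875; solve J* = V/(n·D) for n: n = V/(J*·D) = 20.77/(0.2875 × 1.673) = 43.181995 rev/s
rpm = 60·n = 2590.919722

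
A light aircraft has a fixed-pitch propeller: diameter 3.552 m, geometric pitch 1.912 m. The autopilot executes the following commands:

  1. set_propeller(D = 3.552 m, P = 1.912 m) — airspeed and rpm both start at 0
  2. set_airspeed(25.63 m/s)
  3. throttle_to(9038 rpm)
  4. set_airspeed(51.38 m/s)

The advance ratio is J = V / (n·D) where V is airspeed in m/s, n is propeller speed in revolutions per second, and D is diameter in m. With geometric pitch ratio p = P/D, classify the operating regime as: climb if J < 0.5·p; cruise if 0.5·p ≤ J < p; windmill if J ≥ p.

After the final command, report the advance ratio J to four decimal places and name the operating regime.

J = 0.0960, regime = climb

set_propeller: D = 3.552 m, P = 1.912 m (p = P/D = 0.538288); state ← (V=0, rpm=0)
set_airspeed(25.63): V ← 25.63 m/s
throttle_to(9038): rpm ← 9038
set_airspeed(51.38): V ← 51.38 m/s
final state: V = 51.38 m/s, rpm = 9038 → n = rpm/60 = 150.633333 rev/s
J = V / (n·D) = 51.38 / (150.633333 × 3.552) = 0.096028
regime bands: climb J<0.2691 | cruise [0.2691, 0.5383) | windmill J≥0.5383
J = 0.0960 → climb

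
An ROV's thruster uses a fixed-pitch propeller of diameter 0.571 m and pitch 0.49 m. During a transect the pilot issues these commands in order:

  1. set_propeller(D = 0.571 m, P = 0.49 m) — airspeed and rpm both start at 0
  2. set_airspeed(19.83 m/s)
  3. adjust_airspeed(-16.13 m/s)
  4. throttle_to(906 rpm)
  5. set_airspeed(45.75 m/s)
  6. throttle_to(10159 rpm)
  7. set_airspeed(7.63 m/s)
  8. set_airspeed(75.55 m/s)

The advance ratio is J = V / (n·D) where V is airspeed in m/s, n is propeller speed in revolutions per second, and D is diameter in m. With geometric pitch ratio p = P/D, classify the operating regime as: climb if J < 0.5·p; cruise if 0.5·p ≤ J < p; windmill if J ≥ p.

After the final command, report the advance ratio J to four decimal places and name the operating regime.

J = 0.7814, regime = cruise

set_propeller: D = 0.571 m, P = 0.49 m (p = P/D = 0.858144); state ← (V=0, rpm=0)
set_airspeed(19.83): V ← 19.83 m/s
adjust_airspeed(-16.13): V ← 19.83 -16.13 = 3.7 m/s
throttle_to(906): rpm ← 906
set_airspeed(45.75): V ← 45.75 m/s
throttle_to(10159): rpm ← 10159
set_airspeed(7.63): V ← 7.63 m/s
set_airspeed(75.55): V ← 75.55 m/s
final state: V = 75.55 m/s, rpm = 10159 → n = rpm/60 = 169.316667 rev/s
J = V / (n·D) = 75.55 / (169.316667 × 0.571) = 0.781445
regime bands: climb J<0.4291 | cruise [0.4291, 0.8581) | windmill J≥0.8581
J = 0.7814 → cruise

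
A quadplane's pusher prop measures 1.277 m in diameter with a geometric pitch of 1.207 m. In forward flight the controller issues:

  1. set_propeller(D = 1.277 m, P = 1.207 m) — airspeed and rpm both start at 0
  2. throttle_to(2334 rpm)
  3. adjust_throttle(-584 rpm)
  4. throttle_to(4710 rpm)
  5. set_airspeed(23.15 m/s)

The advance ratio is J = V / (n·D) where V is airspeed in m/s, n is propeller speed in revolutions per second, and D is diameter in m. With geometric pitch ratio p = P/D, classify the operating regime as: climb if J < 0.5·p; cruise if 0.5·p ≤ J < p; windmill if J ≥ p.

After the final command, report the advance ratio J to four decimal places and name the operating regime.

set_propeller: D = 1.277 m, P = 1.207 m (p = P/D = 0.945184); state ← (V=0, rpm=0)
throttle_to(2334): rpm ← 2334
adjust_throttle(-584): rpm ← 2334 -584 = 1750
throttle_to(4710): rpm ← 4710
set_airspeed(23.15): V ← 23.15 m/s
final state: V = 23.15 m/s, rpm = 4710 → n = rpm/60 = 78.500000 rev/s
J = V / (n·D) = 23.15 / (78.500000 × 1.277) = 0.230935
regime bands: climb J<0.4726 | cruise [0.4726, 0.9452) | windmill J≥0.9452
J = 0.2309 → climb

J = 0.2309, regime = climb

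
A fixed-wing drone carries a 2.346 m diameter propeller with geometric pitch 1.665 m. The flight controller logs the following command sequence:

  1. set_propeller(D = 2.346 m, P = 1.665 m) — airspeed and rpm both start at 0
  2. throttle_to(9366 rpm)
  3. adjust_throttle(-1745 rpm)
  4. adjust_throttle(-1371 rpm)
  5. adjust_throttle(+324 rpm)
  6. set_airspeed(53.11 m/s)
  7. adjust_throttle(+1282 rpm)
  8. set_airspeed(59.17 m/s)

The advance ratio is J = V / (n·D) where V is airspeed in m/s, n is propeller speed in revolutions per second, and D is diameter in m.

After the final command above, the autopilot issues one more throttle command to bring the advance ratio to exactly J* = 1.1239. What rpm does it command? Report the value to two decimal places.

rpm = 1346.47

set_propeller: D = 2.346 m, P = 1.665 m (p = P/D = 0.709719); state ← (V=0, rpm=0)
throttle_to(9366): rpm ← 9366
adjust_throttle(-1745): rpm ← 9366 -1745 = 7621
adjust_throttle(-1371): rpm ← 7621 -1371 = 6250
adjust_throttle(+324): rpm ← 6250 +324 = 6574
set_airspeed(53.11): V ← 53.11 m/s
adjust_throttle(+1282): rpm ← 6574 +1282 = 7856
set_airspeed(59.17): V ← 59.17 m/s
final state: V = 59.17 m/s, rpm = 7856 → n = rpm/60 = 130.933333 rev/s
target J* = 1.1239; solve J* = V/(n·D) for n: n = V/(J*·D) = 59.17/(1.1239 × 2.346) = 22.441190 rev/s
rpm = 60·n = 1346.471423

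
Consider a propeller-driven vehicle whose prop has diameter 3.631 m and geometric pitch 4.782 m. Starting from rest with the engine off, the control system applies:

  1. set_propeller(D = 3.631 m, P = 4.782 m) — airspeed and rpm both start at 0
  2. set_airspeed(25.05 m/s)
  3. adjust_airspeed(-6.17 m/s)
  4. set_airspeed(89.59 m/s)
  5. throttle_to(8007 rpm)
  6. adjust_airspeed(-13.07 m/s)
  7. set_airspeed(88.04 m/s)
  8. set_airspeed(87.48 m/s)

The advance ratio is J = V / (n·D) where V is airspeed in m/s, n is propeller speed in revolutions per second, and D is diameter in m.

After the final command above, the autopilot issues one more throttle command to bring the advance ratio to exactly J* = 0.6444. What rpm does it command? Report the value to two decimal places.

rpm = 2243.25

set_propeller: D = 3.631 m, P = 4.782 m (p = P/D = 1.316993); state ← (V=0, rpm=0)
set_airspeed(25.05): V ← 25.05 m/s
adjust_airspeed(-6.17): V ← 25.05 -6.17 = 18.88 m/s
set_airspeed(89.59): V ← 89.59 m/s
throttle_to(8007): rpm ← 8007
adjust_airspeed(-13.07): V ← 89.59 -13.07 = 76.52 m/s
set_airspeed(88.04): V ← 88.04 m/s
set_airspeed(87.48): V ← 87.48 m/s
final state: V = 87.48 m/s, rpm = 8007 → n = rpm/60 = 133.450000 rev/s
target J* = 0.6444; solve J* = V/(n·D) for n: n = V/(J*·D) = 87.48/(0.6444 × 3.631) = 37.387549 rev/s
rpm = 60·n = 2243.252932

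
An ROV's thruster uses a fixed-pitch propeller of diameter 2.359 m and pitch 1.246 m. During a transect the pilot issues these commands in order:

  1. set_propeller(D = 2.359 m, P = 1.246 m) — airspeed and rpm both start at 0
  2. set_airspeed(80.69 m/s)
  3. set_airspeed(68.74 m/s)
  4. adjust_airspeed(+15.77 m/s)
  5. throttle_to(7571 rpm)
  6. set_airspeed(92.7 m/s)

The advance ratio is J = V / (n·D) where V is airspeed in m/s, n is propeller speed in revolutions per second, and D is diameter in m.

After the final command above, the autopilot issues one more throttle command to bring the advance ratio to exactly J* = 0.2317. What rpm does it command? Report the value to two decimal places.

set_propeller: D = 2.359 m, P = 1.246 m (p = P/D = 0.528190); state ← (V=0, rpm=0)
set_airspeed(80.69): V ← 80.69 m/s
set_airspeed(68.74): V ← 68.74 m/s
adjust_airspeed(+15.77): V ← 68.74 +15.77 = 84.51 m/s
throttle_to(7571): rpm ← 7571
set_airspeed(92.7): V ← 92.7 m/s
final state: V = 92.7 m/s, rpm = 7571 → n = rpm/60 = 126.183333 rev/s
target J* = 0.2317; solve J* = V/(n·D) for n: n = V/(J*·D) = 92.7/(0.2317 × 2.359) = 169.599965 rev/s
rpm = 60·n = 10175.997927

rpm = 10176.00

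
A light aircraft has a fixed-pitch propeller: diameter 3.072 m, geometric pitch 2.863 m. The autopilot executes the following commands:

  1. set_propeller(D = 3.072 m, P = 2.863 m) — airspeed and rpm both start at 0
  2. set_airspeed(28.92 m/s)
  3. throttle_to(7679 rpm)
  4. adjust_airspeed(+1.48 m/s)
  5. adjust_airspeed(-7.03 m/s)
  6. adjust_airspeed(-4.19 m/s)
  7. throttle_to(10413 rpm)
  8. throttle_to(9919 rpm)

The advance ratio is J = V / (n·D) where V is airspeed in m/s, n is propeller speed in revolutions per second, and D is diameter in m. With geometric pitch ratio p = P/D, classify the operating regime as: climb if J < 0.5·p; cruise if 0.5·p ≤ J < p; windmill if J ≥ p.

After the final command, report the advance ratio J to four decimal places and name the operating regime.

J = 0.0378, regime = climb

set_propeller: D = 3.072 m, P = 2.863 m (p = P/D = 0.931966); state ← (V=0, rpm=0)
set_airspeed(28.92): V ← 28.92 m/s
throttle_to(7679): rpm ← 7679
adjust_airspeed(+1.48): V ← 28.92 +1.48 = 30.4 m/s
adjust_airspeed(-7.03): V ← 30.4 -7.03 = 23.37 m/s
adjust_airspeed(-4.19): V ← 23.37 -4.19 = 19.18 m/s
throttle_to(10413): rpm ← 10413
throttle_to(9919): rpm ← 9919
final state: V = 19.18 m/s, rpm = 9919 → n = rpm/60 = 165.316667 rev/s
J = V / (n·D) = 19.18 / (165.316667 × 3.072) = 0.037767
regime bands: climb J<0.4660 | cruise [0.4660, 0.9320) | windmill J≥0.9320
J = 0.0378 → climb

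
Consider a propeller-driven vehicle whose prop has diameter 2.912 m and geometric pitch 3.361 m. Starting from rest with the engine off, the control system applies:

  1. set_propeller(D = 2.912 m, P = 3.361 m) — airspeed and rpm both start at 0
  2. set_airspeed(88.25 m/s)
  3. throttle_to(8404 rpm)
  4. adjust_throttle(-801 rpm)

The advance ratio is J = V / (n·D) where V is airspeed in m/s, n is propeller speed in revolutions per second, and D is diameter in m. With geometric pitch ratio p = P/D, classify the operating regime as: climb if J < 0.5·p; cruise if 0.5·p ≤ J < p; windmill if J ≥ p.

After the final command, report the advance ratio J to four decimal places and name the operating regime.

set_propeller: D = 2.912 m, P = 3.361 m (p = P/D = 1.154190); state ← (V=0, rpm=0)
set_airspeed(88.25): V ← 88.25 m/s
throttle_to(8404): rpm ← 8404
adjust_throttle(-801): rpm ← 8404 -801 = 7603
final state: V = 88.25 m/s, rpm = 7603 → n = rpm/60 = 126.716667 rev/s
J = V / (n·D) = 88.25 / (126.716667 × 2.912) = 0.239161
regime bands: climb J<0.5771 | cruise [0.5771, 1.1542) | windmill J≥1.1542
J = 0.2392 → climb

J = 0.2392, regime = climb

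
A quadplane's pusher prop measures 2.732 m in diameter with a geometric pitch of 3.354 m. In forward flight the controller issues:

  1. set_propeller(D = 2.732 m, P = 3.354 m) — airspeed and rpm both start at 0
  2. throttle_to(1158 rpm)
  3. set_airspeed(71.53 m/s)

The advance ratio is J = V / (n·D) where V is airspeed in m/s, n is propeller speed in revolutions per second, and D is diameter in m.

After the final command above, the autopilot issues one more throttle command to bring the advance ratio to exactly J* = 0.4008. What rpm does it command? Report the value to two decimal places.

set_propeller: D = 2.732 m, P = 3.354 m (p = P/D = 1.227672); state ← (V=0, rpm=0)
throttle_to(1158): rpm ← 1158
set_airspeed(71.53): V ← 71.53 m/s
final state: V = 71.53 m/s, rpm = 1158 → n = rpm/60 = 19.300000 rev/s
target J* = 0.4008; solve J* = V/(n·D) for n: n = V/(J*·D) = 71.53/(0.4008 × 2.732) = 65.325060 rev/s
rpm = 60·n = 3919.503599

rpm = 3919.50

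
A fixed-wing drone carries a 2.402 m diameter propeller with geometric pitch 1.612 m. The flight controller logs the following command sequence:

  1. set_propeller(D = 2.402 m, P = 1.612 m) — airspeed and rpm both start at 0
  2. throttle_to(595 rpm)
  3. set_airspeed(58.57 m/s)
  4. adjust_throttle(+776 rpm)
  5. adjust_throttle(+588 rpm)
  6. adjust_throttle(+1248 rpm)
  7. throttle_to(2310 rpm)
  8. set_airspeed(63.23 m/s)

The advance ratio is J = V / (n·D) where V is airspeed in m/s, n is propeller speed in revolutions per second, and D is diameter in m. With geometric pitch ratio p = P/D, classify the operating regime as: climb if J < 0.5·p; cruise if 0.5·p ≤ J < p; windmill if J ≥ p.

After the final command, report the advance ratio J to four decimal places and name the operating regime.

J = 0.6837, regime = windmill

set_propeller: D = 2.402 m, P = 1.612 m (p = P/D = 0.671107); state ← (V=0, rpm=0)
throttle_to(595): rpm ← 595
set_airspeed(58.57): V ← 58.57 m/s
adjust_throttle(+776): rpm ← 595 +776 = 1371
adjust_throttle(+588): rpm ← 1371 +588 = 1959
adjust_throttle(+1248): rpm ← 1959 +1248 = 3207
throttle_to(2310): rpm ← 2310
set_airspeed(63.23): V ← 63.23 m/s
final state: V = 63.23 m/s, rpm = 2310 → n = rpm/60 = 38.500000 rev/s
J = V / (n·D) = 63.23 / (38.500000 × 2.402) = 0.683738
regime bands: climb J<0.3356 | cruise [0.3356, 0.6711) | windmill J≥0.6711
J = 0.6837 → windmill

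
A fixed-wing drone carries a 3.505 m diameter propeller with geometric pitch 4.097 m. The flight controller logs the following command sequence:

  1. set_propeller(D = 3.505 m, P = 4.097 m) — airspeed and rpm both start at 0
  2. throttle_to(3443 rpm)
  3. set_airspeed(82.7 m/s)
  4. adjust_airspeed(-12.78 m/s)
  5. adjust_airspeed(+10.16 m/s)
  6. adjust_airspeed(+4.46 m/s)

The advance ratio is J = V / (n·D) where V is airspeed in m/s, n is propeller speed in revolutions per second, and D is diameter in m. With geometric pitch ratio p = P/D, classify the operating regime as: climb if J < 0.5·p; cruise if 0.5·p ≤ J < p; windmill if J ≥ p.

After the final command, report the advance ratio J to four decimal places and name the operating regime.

J = 0.4203, regime = climb

set_propeller: D = 3.505 m, P = 4.097 m (p = P/D = 1.168902); state ← (V=0, rpm=0)
throttle_to(3443): rpm ← 3443
set_airspeed(82.7): V ← 82.7 m/s
adjust_airspeed(-12.78): V ← 82.7 -12.78 = 69.92 m/s
adjust_airspeed(+10.16): V ← 69.92 +10.16 = 80.08 m/s
adjust_airspeed(+4.46): V ← 80.08 +4.46 = 84.54 m/s
final state: V = 84.54 m/s, rpm = 3443 → n = rpm/60 = 57.383333 rev/s
J = V / (n·D) = 84.54 / (57.383333 × 3.505) = 0.420328
regime bands: climb J<0.5845 | cruise [0.5845, 1.1689) | windmill J≥1.1689
J = 0.4203 → climb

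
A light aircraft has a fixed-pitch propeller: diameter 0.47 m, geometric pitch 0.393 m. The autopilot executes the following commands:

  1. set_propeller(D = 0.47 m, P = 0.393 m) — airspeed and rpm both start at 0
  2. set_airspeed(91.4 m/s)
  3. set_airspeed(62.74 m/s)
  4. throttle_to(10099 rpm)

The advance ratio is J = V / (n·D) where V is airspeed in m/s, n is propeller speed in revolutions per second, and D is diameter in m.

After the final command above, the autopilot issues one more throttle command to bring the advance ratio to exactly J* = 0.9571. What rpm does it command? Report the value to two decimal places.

set_propeller: D = 0.47 m, P = 0.393 m (p = P/D = 0.836170); state ← (V=0, rpm=0)
set_airspeed(91.4): V ← 91.4 m/s
set_airspeed(62.74): V ← 62.74 m/s
throttle_to(10099): rpm ← 10099
final state: V = 62.74 m/s, rpm = 10099 → n = rpm/60 = 168.316667 rev/s
target J* = 0.9571; solve J* = V/(n·D) for n: n = V/(J*·D) = 62.74/(0.9571 × 0.47) = 139.472742 rev/s
rpm = 60·n = 8368.364541

rpm = 8368.36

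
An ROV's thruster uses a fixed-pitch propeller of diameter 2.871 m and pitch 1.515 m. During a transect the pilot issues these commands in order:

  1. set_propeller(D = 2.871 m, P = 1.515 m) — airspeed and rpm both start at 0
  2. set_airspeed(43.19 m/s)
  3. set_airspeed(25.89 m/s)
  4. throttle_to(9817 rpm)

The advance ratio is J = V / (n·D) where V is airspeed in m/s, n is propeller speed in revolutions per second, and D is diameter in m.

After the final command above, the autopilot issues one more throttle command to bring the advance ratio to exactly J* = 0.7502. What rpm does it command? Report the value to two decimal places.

rpm = 721.23

set_propeller: D = 2.871 m, P = 1.515 m (p = P/D = 0.527691); state ← (V=0, rpm=0)
set_airspeed(43.19): V ← 43.19 m/s
set_airspeed(25.89): V ← 25.89 m/s
throttle_to(9817): rpm ← 9817
final state: V = 25.89 m/s, rpm = 9817 → n = rpm/60 = 163.616667 rev/s
target J* = 0.7502; solve J* = V/(n·D) for n: n = V/(J*·D) = 25.89/(0.7502 × 2.871) = 12.020480 rev/s
rpm = 60·n = 721.228780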